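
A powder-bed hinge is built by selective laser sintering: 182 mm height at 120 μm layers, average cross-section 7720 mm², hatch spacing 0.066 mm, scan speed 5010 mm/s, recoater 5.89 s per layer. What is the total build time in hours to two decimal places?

Layer count = ceil(182 / 0.12) = 1517.
Hatch length per layer = 7720 / 0.066, so 116969.7 mm.
Laser time per layer = 116969.7 / 5010 = 23.3472 s.
Layer cycle = 23.3472 + 5.89, so 29.2372 s.
Build time = 1517 × 29.2372 = 44352.8324 s = 12.32 hours.

12.32 hours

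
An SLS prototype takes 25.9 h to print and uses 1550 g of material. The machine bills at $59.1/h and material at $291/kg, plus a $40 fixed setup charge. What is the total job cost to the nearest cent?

Machine-time cost = 59.1 × 25.9, so $1530.69.
Material cost: 291 × 1550/1000 → $451.05.
Total = 1530.69 + 451.05 + 40 = $2021.74.

$2021.74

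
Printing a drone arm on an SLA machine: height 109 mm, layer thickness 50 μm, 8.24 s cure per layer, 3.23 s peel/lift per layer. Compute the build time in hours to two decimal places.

Number of layers: 109 / 0.05 → 2180 (rounded up).
Per-layer time: 8.24 + 3.23 → 11.47 s.
Total = 2180 × 11.47 = 25004.6 s = 6.95 hours.

6.95 hours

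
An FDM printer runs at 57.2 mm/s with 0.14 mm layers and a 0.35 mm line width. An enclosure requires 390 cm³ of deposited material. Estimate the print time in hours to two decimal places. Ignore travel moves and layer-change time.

Line area: 0.14 × 0.35 → 0.049 mm².
Total extruded path = 390000/0.049 = 7959183.7 mm.
Extrusion time = 7959183.7 / 57.2 = 139146.6 s.
139146.6 s = 38.65 hours.

38.65 hours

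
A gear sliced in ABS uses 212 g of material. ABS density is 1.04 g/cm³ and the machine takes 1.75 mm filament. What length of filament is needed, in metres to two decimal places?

84.75 m

Volume = 212 g / 1.04 g·cm⁻³ = 203.8462 cm³ = 203846.2 mm³.
A = π r² = π × 0.875² = 2.4053 mm².
L = V/A = 203846.2/2.4053 = 84748.76 mm → 84.75 m.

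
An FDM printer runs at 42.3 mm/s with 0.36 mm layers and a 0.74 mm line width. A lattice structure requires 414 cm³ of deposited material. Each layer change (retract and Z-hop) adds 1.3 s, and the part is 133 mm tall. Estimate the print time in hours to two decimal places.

Extrusion cross-section = 0.36 × 0.74, so 0.2664 mm².
Total extruded path = 414000/0.2664 = 1554054.1 mm.
Extrusion time: 1554054.1 / 42.3 → 36738.9 s.
Layer count = ceil(133 / 0.36) = 370.
Non-print overhead: 370 × 1.3 → 481 s.
Total = 36738.9 + 481 = 37219.9 s = 10.34 hours.

10.34 hours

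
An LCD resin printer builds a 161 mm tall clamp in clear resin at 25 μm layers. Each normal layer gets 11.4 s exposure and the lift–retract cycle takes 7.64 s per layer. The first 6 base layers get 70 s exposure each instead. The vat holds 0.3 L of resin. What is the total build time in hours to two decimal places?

34.16 hours

Layers = ⌈161/0.025⌉ = 6440.
Base layers: 6 × (70 + 7.64) → 465.84 s.
Normal layers = 6434 × (11.4 + 7.64), so 122503.36 s.
Sum: 465.84 + 122503.36 = 122969.2 s → 34.16 hours.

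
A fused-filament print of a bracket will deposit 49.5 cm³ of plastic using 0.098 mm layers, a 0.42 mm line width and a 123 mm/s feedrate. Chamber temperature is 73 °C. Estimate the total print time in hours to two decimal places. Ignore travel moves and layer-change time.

2.72 hours

Line area: 0.098 × 0.42 → 0.04116 mm².
Toolpath length = 49.5 cm³ / 0.04116 mm² = 49500 / 0.04116 = 1202623.9 mm.
Time extruding: 1202623.9 / 123 → 9777.4 s.
Converting: 9777.4 s = 2.72 hours.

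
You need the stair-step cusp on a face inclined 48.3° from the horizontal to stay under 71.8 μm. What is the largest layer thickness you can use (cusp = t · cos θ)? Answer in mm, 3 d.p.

Layer height = cusp / cos(48.3°) = 0.0718 / 0.6652 = 0.108 mm.

0.108 mm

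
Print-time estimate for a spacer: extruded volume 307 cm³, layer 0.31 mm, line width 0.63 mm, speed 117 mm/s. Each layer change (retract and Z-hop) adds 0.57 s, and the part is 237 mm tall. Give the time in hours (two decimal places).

Line area = 0.31 × 0.63 = 0.1953 mm².
Path length: 307000 mm³ / 0.1953 mm² → 1571940.6 mm.
Print-move time = 1571940.6 / 117 = 13435.4 s.
Layer count = ceil(237 / 0.31) = 765.
Layer-change overhead = 765 × 0.57 = 436.05 s.
Total = 13435.4 + 436.05 = 13871.45 s = 3.85 hours.

3.85 hours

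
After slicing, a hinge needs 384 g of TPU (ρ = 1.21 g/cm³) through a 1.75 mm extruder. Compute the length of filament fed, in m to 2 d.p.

131.94 m

Extruded volume: 384/1.21 = 317.3554 cm³ (317355.4 mm³).
Filament cross-section = π × (1.75/2)² = 2.4053 mm².
L = V/A = 317355.4/2.4053 = 131940.05 mm → 131.94 m.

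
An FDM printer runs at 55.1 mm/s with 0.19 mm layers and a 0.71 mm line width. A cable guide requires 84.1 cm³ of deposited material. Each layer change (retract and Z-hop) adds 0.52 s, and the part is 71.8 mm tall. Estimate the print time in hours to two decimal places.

3.20 hours

Extrusion cross-section: 0.19 × 0.71 → 0.1349 mm².
Path length: 84100 mm³ / 0.1349 mm² → 623424.8 mm.
Time extruding: 623424.8 / 55.1 → 11314.4 s.
Layer count = ceil(71.8 / 0.19) = 378.
Non-print overhead = 378 × 0.52 = 196.56 s.
Altogether 11314.4 + 196.56 = 11510.96 s, i.e. 3.20 hours.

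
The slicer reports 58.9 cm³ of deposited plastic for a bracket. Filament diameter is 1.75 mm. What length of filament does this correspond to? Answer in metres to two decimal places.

24.49 m

Cross-section of 1.75 mm filament: π·(1.75/2)² = 2.4053 mm².
Length = 58.9 cm³ / 2.4053 mm² = 58900 / 2.4053 = 24487.59 mm = 24.49 m.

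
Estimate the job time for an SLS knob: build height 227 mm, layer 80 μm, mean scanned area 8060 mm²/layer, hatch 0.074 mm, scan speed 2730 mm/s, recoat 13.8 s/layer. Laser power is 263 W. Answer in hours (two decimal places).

Number of layers: 227 / 0.08 → 2838 (rounded up).
Scan path per layer: 8060 / 0.074 → 108918.9 mm.
Laser time per layer = 108918.9 / 2730 = 39.897 s.
Time per layer = 39.897 + 13.8 = 53.697 s.
Total: 2838 × 53.697 s = 152392.086 s → 42.33 hours.

42.33 hours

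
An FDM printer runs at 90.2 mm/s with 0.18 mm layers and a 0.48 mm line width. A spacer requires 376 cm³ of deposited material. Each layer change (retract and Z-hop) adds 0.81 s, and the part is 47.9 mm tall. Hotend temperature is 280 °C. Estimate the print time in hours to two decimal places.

13.46 hours

Bead cross-section: 0.18 × 0.48 → 0.0864 mm².
Path length: 376000 mm³ / 0.0864 mm² → 4351851.9 mm.
Print-move time: 4351851.9 / 90.2 → 48246.7 s.
Layer count = ceil(47.9 / 0.18) = 267.
Z-hop total = 267 × 0.81, so 216.27 s.
Altogether 48246.7 + 216.27 = 48462.97 s, i.e. 13.46 hours.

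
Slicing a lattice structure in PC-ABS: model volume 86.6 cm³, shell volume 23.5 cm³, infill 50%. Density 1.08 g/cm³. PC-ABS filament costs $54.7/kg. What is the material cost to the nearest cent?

$3.25

Interior volume: 86.6 − 23.5 → 63.1 cm³.
Deposited infill: 0.50 × 63.1 → 31.55 cm³.
Total extruded: 23.5 + 31.55 → 55.05 cm³.
Mass = 55.05 × 1.08, so 59.454 g.
At $54.7/kg: 59.454/1000 × 54.7 = $3.25.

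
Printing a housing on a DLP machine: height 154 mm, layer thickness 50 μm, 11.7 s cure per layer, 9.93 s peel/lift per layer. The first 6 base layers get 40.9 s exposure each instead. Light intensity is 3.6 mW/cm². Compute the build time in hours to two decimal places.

Layer count = ceil(154 / 0.05) = 3080.
Bottom layers = 6 × (40.9 + 9.93), so 304.98 s.
Regular layers = 3074 × (11.7 + 9.93), so 66490.62 s.
Total = 304.98 + 66490.62 = 66795.6 s = 18.55 hours.

18.55 hours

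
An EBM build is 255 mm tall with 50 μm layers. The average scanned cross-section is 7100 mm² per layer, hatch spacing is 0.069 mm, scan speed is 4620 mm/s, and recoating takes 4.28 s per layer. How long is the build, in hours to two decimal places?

Layer count = ceil(255 / 0.05) = 5100.
Per-layer scan distance = 7100 / 0.069, so 102898.6 mm.
Scan time per layer = 102898.6 / 4620, so 22.2724 s.
Time per layer = 22.2724 + 4.28 = 26.5524 s.
Build time = 5100 × 26.5524 = 135417.24 s = 37.62 hours.

37.62 hours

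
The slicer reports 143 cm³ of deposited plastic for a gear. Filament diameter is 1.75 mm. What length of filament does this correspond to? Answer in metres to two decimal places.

Filament cross-section = π × (1.75/2)² = 2.4053 mm².
L = 143000 mm³ / 2.4053 mm² = 59452.04 mm, i.e. 59.45 m.

59.45 m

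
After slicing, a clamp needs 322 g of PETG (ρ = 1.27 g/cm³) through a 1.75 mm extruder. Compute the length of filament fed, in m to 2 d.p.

105.41 m

Volume = 322 g / 1.27 g·cm⁻³ = 253.5433 cm³ = 253543.3 mm³.
Filament cross-section = π × (1.75/2)² = 2.4053 mm².
L = V/A = 253543.3/2.4053 = 105410.26 mm → 105.41 m.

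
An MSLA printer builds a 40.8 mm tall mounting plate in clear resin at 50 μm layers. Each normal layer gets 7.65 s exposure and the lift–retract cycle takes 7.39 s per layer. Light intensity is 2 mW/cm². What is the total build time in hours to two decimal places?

3.41 hours

Layer count = ceil(40.8 / 0.05) = 816.
Cycle time: 7.65 + 7.39 → 15.04 s.
Total = 816 × 15.04 = 12272.64 s = 3.41 hours.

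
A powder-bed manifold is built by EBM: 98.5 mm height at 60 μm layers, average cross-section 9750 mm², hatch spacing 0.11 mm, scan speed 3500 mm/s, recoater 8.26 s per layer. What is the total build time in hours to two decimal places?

15.32 hours

Layer count = ceil(98.5 / 0.06) = 1642.
Scan path per layer = 9750 / 0.11 = 88636.4 mm.
Beam time per layer: 88636.4 / 3500 → 25.3247 s.
Layer cycle = 25.3247 + 8.26, so 33.5847 s.
Total: 1642 × 33.5847 s = 55146.0774 s → 15.32 hours.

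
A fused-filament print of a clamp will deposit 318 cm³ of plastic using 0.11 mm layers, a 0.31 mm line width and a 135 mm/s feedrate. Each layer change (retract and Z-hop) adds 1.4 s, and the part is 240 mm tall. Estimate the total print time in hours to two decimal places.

Bead cross-section = 0.11 × 0.31 = 0.0341 mm².
Path length: 318000 mm³ / 0.0341 mm² → 9325513.2 mm.
Time extruding = 9325513.2 / 135, so 69077.9 s.
Number of layers: 240 / 0.11 → 2182 (rounded up).
Z-hop total = 2182 × 1.4, so 3054.8 s.
Total = 69077.9 + 3054.8 = 72132.7 s = 20.04 hours.

20.04 hours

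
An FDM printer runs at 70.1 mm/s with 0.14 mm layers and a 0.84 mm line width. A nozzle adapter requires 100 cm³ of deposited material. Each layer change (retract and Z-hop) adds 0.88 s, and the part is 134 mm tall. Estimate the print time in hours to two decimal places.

3.60 hours

Bead cross-section = 0.14 × 0.84 = 0.1176 mm².
Total extruded path = 100000/0.1176 = 850340.1 mm.
Extrusion time = 850340.1 / 70.1, so 12130.4 s.
Layers = ⌈134/0.14⌉ = 958.
Z-hop total: 958 × 0.88 → 843.04 s.
Altogether 12130.4 + 843.04 = 12973.44 s, i.e. 3.60 hours.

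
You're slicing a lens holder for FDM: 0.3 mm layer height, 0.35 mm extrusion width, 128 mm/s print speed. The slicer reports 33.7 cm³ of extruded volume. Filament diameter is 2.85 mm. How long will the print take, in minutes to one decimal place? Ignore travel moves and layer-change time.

41.8 minutes

Line area = 0.3 × 0.35 = 0.105 mm².
Path length: 33700 mm³ / 0.105 mm² → 320952.4 mm.
Print-move time = 320952.4 / 128 = 2507.4 s.
That's 2507.4 s → 41.8 minutes.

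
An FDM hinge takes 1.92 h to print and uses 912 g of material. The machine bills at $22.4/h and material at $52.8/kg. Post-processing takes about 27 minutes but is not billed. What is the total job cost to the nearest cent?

Machine cost = 22.4 × 1.92 = $43.008.
Material cost: 52.8 × 912/1000 → $48.1536.
Total = 43.008 + 48.1536 = 91.1616 ≈ $91.16.

$91.16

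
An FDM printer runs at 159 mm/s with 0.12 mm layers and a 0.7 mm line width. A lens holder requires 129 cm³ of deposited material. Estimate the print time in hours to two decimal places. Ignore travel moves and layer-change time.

2.68 hours

Line area = 0.12 × 0.7, so 0.084 mm².
Toolpath length = 129 cm³ / 0.084 mm² = 129000 / 0.084 = 1535714.3 mm.
Time extruding = 1535714.3 / 159 = 9658.6 s.
Converting: 9658.6 s = 2.68 hours.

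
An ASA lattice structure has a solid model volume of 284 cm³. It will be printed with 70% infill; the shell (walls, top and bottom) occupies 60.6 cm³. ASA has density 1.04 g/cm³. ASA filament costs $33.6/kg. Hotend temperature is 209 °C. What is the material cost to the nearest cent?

Interior volume: 284 − 60.6 → 223.4 cm³.
Infill volume: 0.70 × 223.4 → 156.38 cm³.
Deposited volume = 60.6 + 156.38 = 216.98 cm³.
Mass: 216.98 × 1.04 → 225.6592 g.
Cost = 225.6592 g / 1000 × $33.6/kg = $7.58.

$7.58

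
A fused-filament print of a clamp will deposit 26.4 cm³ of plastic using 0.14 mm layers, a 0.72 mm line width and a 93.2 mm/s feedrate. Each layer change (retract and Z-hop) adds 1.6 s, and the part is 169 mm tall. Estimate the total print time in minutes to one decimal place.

79.0 minutes

Bead cross-section = 0.14 × 0.72, so 0.1008 mm².
Toolpath length = 26.4 cm³ / 0.1008 mm² = 26400 / 0.1008 = 261904.8 mm.
Print-move time: 261904.8 / 93.2 → 2810.1 s.
Layer count = ceil(169 / 0.14) = 1208.
Z-hop total = 1208 × 1.6 = 1932.8 s.
Altogether 2810.1 + 1932.8 = 4742.9 s, i.e. 79.0 minutes.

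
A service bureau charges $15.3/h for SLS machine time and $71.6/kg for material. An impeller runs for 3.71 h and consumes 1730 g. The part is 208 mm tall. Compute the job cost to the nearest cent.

Machine-time cost: 15.3 × 3.71 → $56.763.
Feedstock cost = 71.6 × 1730/1000 = $123.868.
Job cost: 56.763 + 123.868 = 180.631 ≈ $180.63.

$180.63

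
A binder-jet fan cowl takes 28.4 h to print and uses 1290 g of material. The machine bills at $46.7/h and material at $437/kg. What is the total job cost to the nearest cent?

$1890.01

Machine cost: 46.7 × 28.4 → $1326.28.
Material charge: 437 × 1290/1000 → $563.73.
Job cost: 1326.28 + 563.73 = $1890.01.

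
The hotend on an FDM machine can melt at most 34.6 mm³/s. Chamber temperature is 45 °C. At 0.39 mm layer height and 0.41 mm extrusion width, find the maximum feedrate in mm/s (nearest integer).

216 mm/s

A = 0.39 × 0.41 = 0.1599 mm².
Max speed = 34.6 / 0.1599 = 216.39 ≈ 216 mm/s.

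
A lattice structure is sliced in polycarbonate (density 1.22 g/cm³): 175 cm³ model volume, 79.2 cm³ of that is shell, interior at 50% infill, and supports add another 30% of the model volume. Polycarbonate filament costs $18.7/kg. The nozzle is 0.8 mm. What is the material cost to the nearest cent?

$4.10

Volume inside the shell = 175 − 79.2, so 95.8 cm³.
Infill volume: 0.50 × 95.8 → 47.9 cm³.
Support = 0.30 × 175, so 52.5 cm³.
Deposited volume: 79.2 + 47.9 + 52.5 → 179.6 cm³.
Mass = 179.6 × 1.22, so 219.112 g.
At $18.7/kg: 219.112/1000 × 18.7 = $4.10.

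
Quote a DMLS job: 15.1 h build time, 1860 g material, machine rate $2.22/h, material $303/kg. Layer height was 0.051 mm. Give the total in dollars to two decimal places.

Machine-time cost = 2.22 × 15.1 = $33.522.
Material charge = 303 × 1860/1000, so $563.58.
Job cost: 33.522 + 563.58 = 597.102 ≈ $597.10.

$597.10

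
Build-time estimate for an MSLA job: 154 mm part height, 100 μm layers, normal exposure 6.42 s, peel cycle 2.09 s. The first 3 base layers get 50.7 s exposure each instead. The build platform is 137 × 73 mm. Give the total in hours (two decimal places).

Number of layers: 154 / 0.1 → 1540 (rounded up).
Base layers = 3 × (50.7 + 2.09) = 158.37 s.
Remaining layers = 1537 × (6.42 + 2.09) = 13079.87 s.
Total = 158.37 + 13079.87 = 13238.24 s = 3.68 hours.

3.68 hours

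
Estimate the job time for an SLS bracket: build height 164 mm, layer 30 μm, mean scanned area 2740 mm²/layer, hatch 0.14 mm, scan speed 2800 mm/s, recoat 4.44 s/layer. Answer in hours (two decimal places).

Number of layers: 164 / 0.03 → 5467 (rounded up).
Scan path per layer = 2740 / 0.14, so 19571.4 mm.
Per-layer scan time = 19571.4 / 2800, so 6.9898 s.
Layer cycle: 6.9898 + 4.44 → 11.4298 s.
Total: 5467 × 11.4298 s = 62486.7166 s → 17.36 hours.

17.36 hours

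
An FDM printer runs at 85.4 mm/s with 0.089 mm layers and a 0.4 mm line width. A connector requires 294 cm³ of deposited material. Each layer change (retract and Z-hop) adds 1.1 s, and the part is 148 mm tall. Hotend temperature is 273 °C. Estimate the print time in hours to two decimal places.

Extrusion cross-section = 0.089 × 0.4 = 0.0356 mm².
Total extruded path = 294000/0.0356 = 8258427 mm.
Time extruding = 8258427 / 85.4 = 96702.9 s.
Number of layers: 148 / 0.089 → 1663 (rounded up).
Layer-change overhead: 1663 × 1.1 → 1829.3 s.
Total = 96702.9 + 1829.3 = 98532.2 s = 27.37 hours.

27.37 hours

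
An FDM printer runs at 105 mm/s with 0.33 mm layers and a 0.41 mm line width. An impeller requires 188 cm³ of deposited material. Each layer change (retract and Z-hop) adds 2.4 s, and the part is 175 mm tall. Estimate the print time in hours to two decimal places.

Line area: 0.33 × 0.41 → 0.1353 mm².
Toolpath length = 188 cm³ / 0.1353 mm² = 188000 / 0.1353 = 1389504.8 mm.
Extrusion time = 1389504.8 / 105 = 13233.4 s.
Layers = ⌈175/0.33⌉ = 531.
Z-hop total: 531 × 2.4 → 1274.4 s.
Altogether 13233.4 + 1274.4 = 14507.8 s, i.e. 4.03 hours.

4.03 hours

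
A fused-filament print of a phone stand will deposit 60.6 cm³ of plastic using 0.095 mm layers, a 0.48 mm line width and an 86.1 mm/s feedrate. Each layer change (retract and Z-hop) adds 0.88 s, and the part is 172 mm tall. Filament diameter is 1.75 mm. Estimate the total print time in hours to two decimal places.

4.73 hours

Extrusion cross-section: 0.095 × 0.48 → 0.0456 mm².
Total extruded path = 60600/0.0456 = 1328947.4 mm.
Extrusion time = 1328947.4 / 86.1, so 15434.9 s.
Number of layers: 172 / 0.095 → 1811 (rounded up).
Z-hop total = 1811 × 0.88, so 1593.68 s.
Altogether 15434.9 + 1593.68 = 17028.58 s, i.e. 4.73 hours.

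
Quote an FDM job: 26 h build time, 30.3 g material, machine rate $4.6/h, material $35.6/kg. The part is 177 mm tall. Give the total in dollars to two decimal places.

$120.68

Time charge = 4.6 × 26 = $119.60.
Feedstock cost = 35.6 × 30.3/1000 = $1.07868.
Job cost: 119.60 + 1.07868 = 120.67868 ≈ $120.68.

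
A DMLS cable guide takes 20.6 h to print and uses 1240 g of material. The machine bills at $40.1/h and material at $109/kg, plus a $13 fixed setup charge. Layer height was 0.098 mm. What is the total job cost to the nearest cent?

Machine cost = 40.1 × 20.6, so $826.06.
Material charge = 109 × 1240/1000, so $135.16.
Total = 826.06 + 135.16 + 13 = $974.22.

$974.22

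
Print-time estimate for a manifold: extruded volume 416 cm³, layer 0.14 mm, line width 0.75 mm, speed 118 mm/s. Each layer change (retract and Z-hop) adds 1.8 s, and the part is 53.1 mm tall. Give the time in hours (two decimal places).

9.52 hours

Bead cross-section = 0.14 × 0.75 = 0.105 mm².
Total extruded path = 416000/0.105 = 3961904.8 mm.
Time extruding: 3961904.8 / 118 → 33575.5 s.
Layers = ⌈53.1/0.14⌉ = 380.
Z-hop total = 380 × 1.8, so 684 s.
Total = 33575.5 + 684 = 34259.5 s = 9.52 hours.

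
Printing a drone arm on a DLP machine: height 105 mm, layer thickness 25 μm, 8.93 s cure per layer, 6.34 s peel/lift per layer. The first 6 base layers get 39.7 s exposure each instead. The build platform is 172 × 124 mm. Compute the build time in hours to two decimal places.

17.87 hours

Layer count = ceil(105 / 0.025) = 4200.
Base layers: 6 × (39.7 + 6.34) → 276.24 s.
Regular layers = 4194 × (8.93 + 6.34) = 64042.38 s.
Sum: 276.24 + 64042.38 = 64318.62 s → 17.87 hours.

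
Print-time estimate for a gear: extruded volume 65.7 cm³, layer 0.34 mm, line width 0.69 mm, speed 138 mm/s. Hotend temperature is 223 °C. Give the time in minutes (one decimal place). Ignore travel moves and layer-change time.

33.8 minutes

Extrusion cross-section: 0.34 × 0.69 → 0.2346 mm².
Toolpath length = 65.7 cm³ / 0.2346 mm² = 65700 / 0.2346 = 280051.2 mm.
Extrusion time = 280051.2 / 138, so 2029.4 s.
In the requested units: 2029.4 s = 33.8 minutes.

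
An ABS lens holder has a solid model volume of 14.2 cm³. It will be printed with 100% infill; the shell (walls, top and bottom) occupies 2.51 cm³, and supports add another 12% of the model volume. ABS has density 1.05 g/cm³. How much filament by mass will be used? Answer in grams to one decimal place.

Volume inside the shell = 14.2 − 2.51 = 11.69 cm³.
Deposited infill: 1.00 × 11.69 → 11.69 cm³.
Support = 0.12 × 14.2 = 1.704 cm³.
Deposited volume = 2.51 + 11.69 + 1.704, so 15.904 cm³.
Mass = 15.904 × 1.05, so 16.6992 g.

16.7 g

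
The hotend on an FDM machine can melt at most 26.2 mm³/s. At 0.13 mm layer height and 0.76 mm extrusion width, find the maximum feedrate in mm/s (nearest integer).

A: 0.13 × 0.76 → 0.0988 mm².
Max speed = 26.2 / 0.0988 = 265.18 ≈ 265 mm/s.

265 mm/s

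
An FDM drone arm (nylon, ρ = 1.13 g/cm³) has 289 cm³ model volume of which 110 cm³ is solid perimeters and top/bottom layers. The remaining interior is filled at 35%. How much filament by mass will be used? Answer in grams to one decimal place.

195.1 g

Interior volume = 289 − 110 = 179 cm³.
Deposited infill = 0.35 × 179, so 62.65 cm³.
Deposited volume = 110 + 62.65 = 172.65 cm³.
Mass = 172.65 × 1.13, so 195.0945 g.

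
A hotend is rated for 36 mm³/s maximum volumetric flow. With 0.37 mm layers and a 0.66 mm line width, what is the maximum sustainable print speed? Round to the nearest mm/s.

147 mm/s

Extrusion cross-section: 0.37 × 0.66 → 0.2442 mm².
v_max = Q/A = 36/0.2442 = 147.42 mm/s → 147 mm/s.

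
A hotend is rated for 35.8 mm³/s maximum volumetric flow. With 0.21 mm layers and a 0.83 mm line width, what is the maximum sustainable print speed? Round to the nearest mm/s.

205 mm/s

Extrusion cross-section = 0.21 × 0.83 = 0.1743 mm².
v_max = Q/A = 35.8/0.1743 = 205.39 mm/s → 205 mm/s.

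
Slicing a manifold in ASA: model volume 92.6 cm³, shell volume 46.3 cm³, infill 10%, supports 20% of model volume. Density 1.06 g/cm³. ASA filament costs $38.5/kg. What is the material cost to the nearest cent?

Volume inside the shell: 92.6 − 46.3 → 46.3 cm³.
Infill volume: 0.10 × 46.3 → 4.63 cm³.
Support: 0.20 × 92.6 → 18.52 cm³.
Deposited volume = 46.3 + 4.63 + 18.52, so 69.45 cm³.
Mass: 69.45 × 1.06 → 73.617 g.
At $38.5/kg: 73.617/1000 × 38.5 = $2.83.

$2.83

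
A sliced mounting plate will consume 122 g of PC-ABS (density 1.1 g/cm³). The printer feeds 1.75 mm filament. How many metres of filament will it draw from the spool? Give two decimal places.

46.11 m

Volume = 122 g / 1.1 g·cm⁻³ = 110.9091 cm³ = 110909.1 mm³.
Filament cross-section = π × (1.75/2)² = 2.4053 mm².
Length = 110909.1 / 2.4053 = 46110.3 mm = 46.11 m.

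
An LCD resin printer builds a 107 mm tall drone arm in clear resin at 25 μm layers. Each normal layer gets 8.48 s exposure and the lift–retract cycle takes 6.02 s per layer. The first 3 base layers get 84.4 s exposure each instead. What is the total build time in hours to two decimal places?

Layer count = ceil(107 / 0.025) = 4280.
Base layers = 3 × (84.4 + 6.02), so 271.26 s.
Regular layers = 4277 × (8.48 + 6.02) = 62016.5 s.
Total = 271.26 + 62016.5 = 62287.76 s = 17.30 hours.

17.30 hours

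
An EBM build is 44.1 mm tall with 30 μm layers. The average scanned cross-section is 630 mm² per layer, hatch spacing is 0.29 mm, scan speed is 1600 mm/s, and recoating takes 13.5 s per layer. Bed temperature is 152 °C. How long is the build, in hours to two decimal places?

Number of layers: 44.1 / 0.03 → 1470 (rounded up).
Hatch length per layer: 630 / 0.29 → 2172.4 mm.
Beam time per layer = 2172.4 / 1600, so 1.3578 s.
Layer cycle = 1.3578 + 13.5 = 14.8578 s.
Build time = 1470 × 14.8578 = 21840.966 s = 6.07 hours.

6.07 hours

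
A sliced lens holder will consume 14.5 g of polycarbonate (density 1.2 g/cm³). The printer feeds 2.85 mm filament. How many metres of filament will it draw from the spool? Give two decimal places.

1.89 m

Extruded volume: 14.5/1.2 = 12.0833 cm³ (12083.3 mm³).
Cross-section of 2.85 mm filament: π·(2.85/2)² = 6.3794 mm².
Length = 12083.3 / 6.3794 = 1894.11 mm = 1.89 m.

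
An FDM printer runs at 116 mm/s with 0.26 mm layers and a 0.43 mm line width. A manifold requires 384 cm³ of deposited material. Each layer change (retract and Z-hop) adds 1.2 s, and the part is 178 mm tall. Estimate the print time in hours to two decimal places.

Bead cross-section: 0.26 × 0.43 → 0.1118 mm².
Toolpath length = 384 cm³ / 0.1118 mm² = 384000 / 0.1118 = 3434704.8 mm.
Extrusion time = 3434704.8 / 116 = 29609.5 s.
Layer count = ceil(178 / 0.26) = 685.
Z-hop total: 685 × 1.2 → 822 s.
Altogether 29609.5 + 822 = 30431.5 s, i.e. 8.45 hours.

8.45 hours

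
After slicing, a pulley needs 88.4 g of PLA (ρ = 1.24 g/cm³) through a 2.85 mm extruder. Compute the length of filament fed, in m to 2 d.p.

11.18 m

Extruded volume: 88.4/1.24 = 71.2903 cm³ (71290.3 mm³).
Cross-section of 2.85 mm filament: π·(2.85/2)² = 6.3794 mm².
L = V/A = 71290.3/6.3794 = 11175.08 mm → 11.18 m.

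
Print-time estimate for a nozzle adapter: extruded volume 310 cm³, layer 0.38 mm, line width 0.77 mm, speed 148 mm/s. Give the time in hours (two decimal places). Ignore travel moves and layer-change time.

1.99 hours

Line area = 0.38 × 0.77 = 0.2926 mm².
Path length: 310000 mm³ / 0.2926 mm² → 1059466.8 mm.
Print-move time = 1059466.8 / 148 = 7158.6 s.
In the requested units: 7158.6 s = 1.99 hours.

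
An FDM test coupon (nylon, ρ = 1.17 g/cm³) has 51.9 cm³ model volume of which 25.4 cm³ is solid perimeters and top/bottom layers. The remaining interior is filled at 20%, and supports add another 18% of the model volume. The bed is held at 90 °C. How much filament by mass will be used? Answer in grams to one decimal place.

Infill region = 51.9 − 25.4, so 26.5 cm³.
Infill deposited = 0.20 × 26.5, so 5.3 cm³.
Support = 0.18 × 51.9 = 9.342 cm³.
Total printed volume = 25.4 + 5.3 + 9.342, so 40.042 cm³.
Mass = 40.042 × 1.17, so 46.84914 g.

46.8 g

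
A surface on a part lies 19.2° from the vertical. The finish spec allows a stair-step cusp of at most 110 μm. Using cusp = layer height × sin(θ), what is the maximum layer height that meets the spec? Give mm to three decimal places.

Layer height = cusp / sin(19.2°) = 0.11 / 0.3289 = 0.334 mm.

0.334 mm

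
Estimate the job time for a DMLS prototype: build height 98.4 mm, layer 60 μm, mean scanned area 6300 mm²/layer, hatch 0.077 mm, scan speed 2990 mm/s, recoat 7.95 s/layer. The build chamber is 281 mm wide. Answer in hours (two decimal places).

16.09 hours

Number of layers: 98.4 / 0.06 → 1640 (rounded up).
Hatch length per layer = 6300 / 0.077, so 81818.2 mm.
Scan time per layer = 81818.2 / 2990 = 27.3639 s.
Time per layer = 27.3639 + 7.95 = 35.3139 s.
Build time = 1640 × 35.3139 = 57914.796 s = 16.09 hours.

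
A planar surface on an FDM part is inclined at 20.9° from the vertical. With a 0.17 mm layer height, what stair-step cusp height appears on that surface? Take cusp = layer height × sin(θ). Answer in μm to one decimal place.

sin(20.9°) = 0.3567, so cusp = 0.17 × 0.3567 = 0.060639 mm → 60.6 μm.

60.6 μm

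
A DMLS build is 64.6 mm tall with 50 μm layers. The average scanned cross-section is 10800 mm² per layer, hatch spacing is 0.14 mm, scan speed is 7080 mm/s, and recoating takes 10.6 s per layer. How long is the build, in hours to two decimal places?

Layers = ⌈64.6/0.05⌉ = 1292.
Scan path per layer: 10800 / 0.14 → 77142.9 mm.
Per-layer scan time = 77142.9 / 7080 = 10.8959 s.
Per-layer time = 10.8959 + 10.6, so 21.4959 s.
Total: 1292 × 21.4959 s = 27772.7028 s → 7.71 hours.

7.71 hours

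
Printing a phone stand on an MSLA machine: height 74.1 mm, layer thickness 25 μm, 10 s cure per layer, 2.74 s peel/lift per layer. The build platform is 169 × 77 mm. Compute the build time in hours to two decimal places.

Number of layers: 74.1 / 0.025 → 2964 (rounded up).
Cycle time = 10 + 2.74, so 12.74 s.
Build time: 2964 × 12.74 s = 37761.36 s, i.e. 10.49 hours.

10.49 hours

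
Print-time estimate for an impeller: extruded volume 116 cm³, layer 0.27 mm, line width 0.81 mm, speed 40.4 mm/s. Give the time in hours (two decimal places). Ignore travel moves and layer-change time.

Extrusion cross-section = 0.27 × 0.81 = 0.2187 mm².
Total extruded path = 116000/0.2187 = 530407 mm.
Time extruding = 530407 / 40.4, so 13128.9 s.
13128.9 s = 3.65 hours.

3.65 hours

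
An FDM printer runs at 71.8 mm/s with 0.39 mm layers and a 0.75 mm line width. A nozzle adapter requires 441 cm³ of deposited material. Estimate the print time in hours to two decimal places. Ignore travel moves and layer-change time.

5.83 hours

Bead cross-section = 0.39 × 0.75, so 0.2925 mm².
Total extruded path = 441000/0.2925 = 1507692.3 mm.
Time extruding = 1507692.3 / 71.8 = 20998.5 s.
Converting: 20998.5 s = 5.83 hours.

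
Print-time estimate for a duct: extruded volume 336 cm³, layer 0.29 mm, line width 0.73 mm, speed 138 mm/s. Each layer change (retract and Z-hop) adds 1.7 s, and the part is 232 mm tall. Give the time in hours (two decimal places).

3.57 hours

Extrusion cross-section = 0.29 × 0.73, so 0.2117 mm².
Total extruded path = 336000/0.2117 = 1587151.6 mm.
Extrusion time = 1587151.6 / 138, so 11501.1 s.
Number of layers: 232 / 0.29 → 800 (rounded up).
Non-print overhead = 800 × 1.7, so 1360 s.
Altogether 11501.1 + 1360 = 12861.1 s, i.e. 3.57 hours.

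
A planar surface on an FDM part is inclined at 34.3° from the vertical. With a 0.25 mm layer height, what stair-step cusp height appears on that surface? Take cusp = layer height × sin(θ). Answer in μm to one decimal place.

140.9 μm

sin(34.3°) = 0.5635, so cusp = 0.25 × 0.5635 = 0.140875 mm → 140.9 μm.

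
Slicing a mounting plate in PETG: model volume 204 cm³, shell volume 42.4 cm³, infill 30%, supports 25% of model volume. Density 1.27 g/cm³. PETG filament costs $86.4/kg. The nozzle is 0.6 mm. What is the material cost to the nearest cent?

Volume inside the shell = 204 − 42.4, so 161.6 cm³.
Infill volume = 0.30 × 161.6, so 48.48 cm³.
Support = 0.25 × 204 = 51 cm³.
Total extruded = 42.4 + 48.48 + 51 = 141.88 cm³.
Mass: 141.88 × 1.27 → 180.1876 g.
At $86.4/kg: 180.1876/1000 × 86.4 = $15.57.

$15.57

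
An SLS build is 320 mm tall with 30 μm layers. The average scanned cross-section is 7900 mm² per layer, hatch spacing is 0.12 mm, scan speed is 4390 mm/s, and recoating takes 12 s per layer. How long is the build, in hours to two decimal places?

79.99 hours

Layers = ⌈320/0.03⌉ = 10667.
Hatch length per layer = 7900 / 0.12 = 65833.3 mm.
Scan time per layer = 65833.3 / 4390, so 14.9962 s.
Layer cycle = 14.9962 + 12, so 26.9962 s.
Build time = 10667 × 26.9962 = 287968.4654 s = 79.99 hours.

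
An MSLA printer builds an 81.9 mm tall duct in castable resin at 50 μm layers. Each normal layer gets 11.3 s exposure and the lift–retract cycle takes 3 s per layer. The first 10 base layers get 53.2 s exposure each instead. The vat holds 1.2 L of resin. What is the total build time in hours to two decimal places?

Layers = ⌈81.9/0.05⌉ = 1638.
Bottom layers = 10 × (53.2 + 3), so 562 s.
Regular layers = 1628 × (11.3 + 3) = 23280.4 s.
Total = 562 + 23280.4 = 23842.4 s = 6.62 hours.

6.62 hours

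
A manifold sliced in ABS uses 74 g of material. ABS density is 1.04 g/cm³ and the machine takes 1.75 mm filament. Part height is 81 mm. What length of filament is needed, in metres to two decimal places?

29.58 m

Extruded volume: 74/1.04 = 71.1538 cm³ (71153.8 mm³).
A = π r² = π × 0.875² = 2.4053 mm².
L = V/A = 71153.8/2.4053 = 29582.09 mm → 29.58 m.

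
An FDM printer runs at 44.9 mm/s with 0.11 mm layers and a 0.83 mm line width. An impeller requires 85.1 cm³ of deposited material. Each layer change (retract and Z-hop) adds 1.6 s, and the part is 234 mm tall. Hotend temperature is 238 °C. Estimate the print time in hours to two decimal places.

6.71 hours

Line area = 0.11 × 0.83 = 0.0913 mm².
Total extruded path = 85100/0.0913 = 932092 mm.
Time extruding = 932092 / 44.9, so 20759.3 s.
Layers = ⌈234/0.11⌉ = 2128.
Non-print overhead: 2128 × 1.6 → 3404.8 s.
Total = 20759.3 + 3404.8 = 24164.1 s = 6.71 hours.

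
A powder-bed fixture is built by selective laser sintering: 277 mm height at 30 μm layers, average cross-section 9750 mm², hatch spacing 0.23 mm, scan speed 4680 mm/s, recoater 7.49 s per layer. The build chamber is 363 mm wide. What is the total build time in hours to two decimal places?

Layers = ⌈277/0.03⌉ = 9234.
Per-layer scan distance = 9750 / 0.23 = 42391.3 mm.
Scan time per layer = 42391.3 / 4680 = 9.058 s.
Layer cycle = 9.058 + 7.49, so 16.548 s.
Total: 9234 × 16.548 s = 152804.232 s → 42.45 hours.

42.45 hours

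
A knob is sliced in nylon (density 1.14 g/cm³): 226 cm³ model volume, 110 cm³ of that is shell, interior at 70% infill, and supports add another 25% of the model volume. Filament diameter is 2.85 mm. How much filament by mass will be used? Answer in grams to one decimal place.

Volume inside the shell = 226 − 110, so 116 cm³.
Deposited infill = 0.70 × 116 = 81.2 cm³.
Support = 0.25 × 226, so 56.5 cm³.
Total extruded = 110 + 81.2 + 56.5, so 247.7 cm³.
Mass = 247.7 × 1.14 = 282.378 g.

282.4 g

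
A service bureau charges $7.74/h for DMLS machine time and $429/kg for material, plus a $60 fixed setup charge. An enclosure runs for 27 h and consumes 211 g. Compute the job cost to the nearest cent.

$359.50

Time charge = 7.74 × 27 = $208.98.
Material cost = 429 × 211/1000 = $90.519.
Total = 208.98 + 90.519 + 60 = 359.499 ≈ $359.50.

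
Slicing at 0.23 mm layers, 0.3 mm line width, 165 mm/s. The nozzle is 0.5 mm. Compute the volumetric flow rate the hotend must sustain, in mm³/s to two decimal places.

11.39

Bead cross-section = 0.23 × 0.3, so 0.069 mm².
Q = v·A = 165 × 0.069 = 11.39 mm³/s.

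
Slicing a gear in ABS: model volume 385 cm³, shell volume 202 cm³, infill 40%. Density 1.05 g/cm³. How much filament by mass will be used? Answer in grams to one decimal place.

289.0 g

Interior volume: 385 − 202 → 183 cm³.
Deposited infill = 0.40 × 183 = 73.2 cm³.
Total extruded = 202 + 73.2 = 275.2 cm³.
Mass: 275.2 × 1.05 → 288.96 g.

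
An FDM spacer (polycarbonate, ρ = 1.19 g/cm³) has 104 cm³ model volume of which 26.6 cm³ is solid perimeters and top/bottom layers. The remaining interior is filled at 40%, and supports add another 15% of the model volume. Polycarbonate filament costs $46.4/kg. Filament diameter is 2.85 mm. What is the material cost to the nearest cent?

$4.04

Interior volume: 104 − 26.6 → 77.4 cm³.
Deposited infill = 0.40 × 77.4, so 30.96 cm³.
Support = 0.15 × 104 = 15.6 cm³.
Deposited volume: 26.6 + 30.96 + 15.6 → 73.16 cm³.
Mass = 73.16 × 1.19, so 87.0604 g.
Cost = 87.0604 g / 1000 × $46.4/kg = $4.04.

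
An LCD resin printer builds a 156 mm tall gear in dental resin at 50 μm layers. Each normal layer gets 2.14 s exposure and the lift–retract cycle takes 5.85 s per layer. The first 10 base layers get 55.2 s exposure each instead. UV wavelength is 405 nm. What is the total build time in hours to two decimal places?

7.07 hours

Layer count = ceil(156 / 0.05) = 3120.
Burn-in layers = 10 × (55.2 + 5.85), so 610.5 s.
Normal layers = 3110 × (2.14 + 5.85), so 24848.9 s.
Total = 610.5 + 24848.9 = 25459.4 s = 7.07 hours.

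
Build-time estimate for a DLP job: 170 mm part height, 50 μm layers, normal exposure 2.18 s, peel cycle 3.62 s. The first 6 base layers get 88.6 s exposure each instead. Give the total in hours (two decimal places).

5.62 hours

Number of layers: 170 / 0.05 → 3400 (rounded up).
Bottom layers = 6 × (88.6 + 3.62) = 553.32 s.
Normal layers = 3394 × (2.18 + 3.62), so 19685.2 s.
Total = 553.32 + 19685.2 = 20238.52 s = 5.62 hours.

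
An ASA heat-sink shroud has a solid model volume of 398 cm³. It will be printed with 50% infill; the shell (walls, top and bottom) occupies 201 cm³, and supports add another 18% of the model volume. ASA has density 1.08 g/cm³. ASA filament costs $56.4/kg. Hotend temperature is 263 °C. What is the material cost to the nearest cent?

Infill region = 398 − 201, so 197 cm³.
Deposited infill = 0.50 × 197, so 98.5 cm³.
Support: 0.18 × 398 → 71.64 cm³.
Total printed volume = 201 + 98.5 + 71.64 = 371.14 cm³.
Mass = 371.14 × 1.08 = 400.8312 g.
At $56.4/kg: 400.8312/1000 × 56.4 = $22.61.

$22.61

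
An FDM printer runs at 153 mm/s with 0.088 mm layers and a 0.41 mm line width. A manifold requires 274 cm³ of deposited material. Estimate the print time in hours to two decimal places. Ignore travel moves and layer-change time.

13.79 hours

Extrusion cross-section = 0.088 × 0.41 = 0.03608 mm².
Total extruded path = 274000/0.03608 = 7594235 mm.
Time extruding = 7594235 / 153, so 49635.5 s.
In the requested units: 49635.5 s = 13.79 hours.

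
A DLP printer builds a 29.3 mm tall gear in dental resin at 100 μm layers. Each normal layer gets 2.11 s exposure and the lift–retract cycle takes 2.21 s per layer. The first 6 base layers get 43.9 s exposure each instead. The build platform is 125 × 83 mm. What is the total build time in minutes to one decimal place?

Layer count = ceil(29.3 / 0.1) = 293.
Burn-in layers = 6 × (43.9 + 2.21), so 276.66 s.
Regular layers = 287 × (2.11 + 2.21) = 1239.84 s.
Total = 276.66 + 1239.84 = 1516.5 s = 25.3 minutes.

25.3 minutes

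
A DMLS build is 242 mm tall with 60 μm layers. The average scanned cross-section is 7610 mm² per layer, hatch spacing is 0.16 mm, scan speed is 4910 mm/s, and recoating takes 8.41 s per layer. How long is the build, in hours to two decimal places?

Number of layers: 242 / 0.06 → 4034 (rounded up).
Per-layer scan distance = 7610 / 0.16 = 47562.5 mm.
Laser time per layer = 47562.5 / 4910 = 9.6869 s.
Layer cycle = 9.6869 + 8.41 = 18.0969 s.
Total: 4034 × 18.0969 s = 73002.8946 s → 20.28 hours.

20.28 hours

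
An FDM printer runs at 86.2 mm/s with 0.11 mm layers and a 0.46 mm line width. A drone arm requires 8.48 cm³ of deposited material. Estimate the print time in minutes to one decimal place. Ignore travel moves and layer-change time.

32.4 minutes

Extrusion cross-section = 0.11 × 0.46, so 0.0506 mm².
Toolpath length = 8.48 cm³ / 0.0506 mm² = 8480 / 0.0506 = 167588.9 mm.
Print-move time: 167588.9 / 86.2 → 1944.2 s.
Converting: 1944.2 s = 32.4 minutes.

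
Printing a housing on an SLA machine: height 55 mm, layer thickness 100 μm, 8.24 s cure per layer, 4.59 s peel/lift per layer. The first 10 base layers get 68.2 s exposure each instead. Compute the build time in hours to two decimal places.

2.13 hours

Layer count = ceil(55 / 0.1) = 550.
Bottom layers: 10 × (68.2 + 4.59) → 727.9 s.
Remaining layers = 540 × (8.24 + 4.59), so 6928.2 s.
Sum: 727.9 + 6928.2 = 7656.1 s → 2.13 hours.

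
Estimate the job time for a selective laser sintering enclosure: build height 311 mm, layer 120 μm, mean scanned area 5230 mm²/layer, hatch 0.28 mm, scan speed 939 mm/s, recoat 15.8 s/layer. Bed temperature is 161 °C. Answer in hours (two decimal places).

Number of layers: 311 / 0.12 → 2592 (rounded up).
Per-layer scan distance: 5230 / 0.28 → 18678.6 mm.
Scan time per layer: 18678.6 / 939 → 19.892 s.
Per-layer time = 19.892 + 15.8 = 35.692 s.
2592 layers × 35.692 s/layer = 92513.664 s, i.e. 25.70 hours.

25.70 hours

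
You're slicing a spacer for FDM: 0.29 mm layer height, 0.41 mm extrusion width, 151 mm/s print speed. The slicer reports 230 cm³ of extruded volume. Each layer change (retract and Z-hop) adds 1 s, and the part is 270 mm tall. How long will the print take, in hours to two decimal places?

3.82 hours

Line area: 0.29 × 0.41 → 0.1189 mm².
Path length: 230000 mm³ / 0.1189 mm² → 1934398.7 mm.
Extrusion time = 1934398.7 / 151, so 12810.6 s.
Number of layers: 270 / 0.29 → 932 (rounded up).
Layer-change overhead: 932 × 1 → 932 s.
Total = 12810.6 + 932 = 13742.6 s = 3.82 hours.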